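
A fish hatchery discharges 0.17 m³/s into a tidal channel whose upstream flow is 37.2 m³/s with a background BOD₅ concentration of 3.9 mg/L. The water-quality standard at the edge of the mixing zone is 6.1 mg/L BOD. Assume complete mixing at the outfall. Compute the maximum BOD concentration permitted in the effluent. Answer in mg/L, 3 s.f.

Mass balance: 6.1·37.37 = 0.17·Cₑ + 37.2·3.9.
Cₑ = (228 − 145.1) / 0.17 = 487.5 mg/L.

488 mg/L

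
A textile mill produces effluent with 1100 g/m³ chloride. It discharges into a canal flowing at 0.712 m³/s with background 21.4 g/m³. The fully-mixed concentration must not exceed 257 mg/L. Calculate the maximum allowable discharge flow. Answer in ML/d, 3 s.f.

Mass balance at complete mixing: C_std·(Q_w + Q_r) = Q_w·C_e + Q_r·C_b.
Rearranging, Q_w = Q_r·(C_std − C_b)/(C_e − C_std) = 0.712·(257 − 21.4) / (1100 − 257) = 0.199 m³/s.
= 17.19 ML/d.

17.2 ML/d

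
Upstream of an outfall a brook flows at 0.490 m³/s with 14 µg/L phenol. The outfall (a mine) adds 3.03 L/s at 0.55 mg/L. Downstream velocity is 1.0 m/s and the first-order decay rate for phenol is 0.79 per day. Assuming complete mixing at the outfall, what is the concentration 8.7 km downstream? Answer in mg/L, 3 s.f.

0.0160 mg/L

3.03 L/s = 0.00303 m³/s.
14 µg/L = 0.014 mg/L.
After complete mixing, C₀ = (0.00303·0.55 + 0.49·0.014) / 0.493 = 0.01729 mg/L.
Travel time t = 8700 m / 1.0 m/s = 8700 s = 0.1007 d.
C = 0.01729·exp(−0.79·0.1007) = 0.01729·0.9235 = 0.01597 mg/L.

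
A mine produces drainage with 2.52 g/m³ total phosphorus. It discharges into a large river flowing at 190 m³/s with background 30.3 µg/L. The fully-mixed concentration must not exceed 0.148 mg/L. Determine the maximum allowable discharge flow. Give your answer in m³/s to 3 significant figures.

9.43 m³/s

30.3 µg/L = 0.0303 mg/L.
Mass balance at complete mixing: C_std·(Q_w + Q_r) = Q_w·C_e + Q_r·C_b.
Rearranging, Q_w = Q_r·(C_std − C_b)/(C_e − C_std) = 190·(0.148 − 0.0303) / (2.52 − 0.148) = 9.428 m³/s.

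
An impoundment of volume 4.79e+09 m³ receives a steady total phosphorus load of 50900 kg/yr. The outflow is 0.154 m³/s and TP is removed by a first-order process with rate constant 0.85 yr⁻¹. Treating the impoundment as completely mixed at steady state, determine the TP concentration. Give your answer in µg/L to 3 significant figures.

Outflow Q = 0.154 m³/s × 3.156e+07 s/yr = 4.86e+06 m³/yr.
Steady-state CSTR mass balance: W = Q·C + k·V·C, so C = W/(Q + kV).
Q + kV = 4.86e+06 + 0.85·4.79e+09 = 4.076e+09 m³/yr.
C = 50900/4.076e+09 = 1.249e-05 kg/m³ = 0.01249 mg/L = 12.49 µg/L.

12.5 µg/L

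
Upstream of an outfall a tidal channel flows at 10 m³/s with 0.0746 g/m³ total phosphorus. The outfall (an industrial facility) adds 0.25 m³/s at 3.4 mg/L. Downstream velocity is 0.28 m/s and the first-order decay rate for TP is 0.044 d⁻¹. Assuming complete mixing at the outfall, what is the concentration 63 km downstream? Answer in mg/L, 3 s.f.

0.139 mg/L

After complete mixing, C₀ = (0.25·3.4 + 10·0.0746) / 10.25 = 0.1557 mg/L.
Travel time t = 6.3e+04 m / 0.28 m/s = 2.25e+05 s = 2.604 d.
C = 0.1557·exp(−0.044·2.604) = 0.1557·0.8917 = 0.1389 mg/L.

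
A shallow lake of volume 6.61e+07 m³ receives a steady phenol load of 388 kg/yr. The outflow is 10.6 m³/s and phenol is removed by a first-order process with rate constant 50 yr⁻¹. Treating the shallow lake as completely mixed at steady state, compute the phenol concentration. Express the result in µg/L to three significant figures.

0.107 µg/L

Outflow Q = 10.6 m³/s × 3.156e+07 s/yr = 3.345e+08 m³/yr.
Steady-state CSTR mass balance: W = Q·C + k·V·C, so C = W/(Q + kV).
Q + kV = 3.345e+08 + 50·6.61e+07 = 3.64e+09 m³/yr.
C = 388/3.64e+09 = 1.066e-07 kg/m³ = 0.0001066 mg/L = 0.1066 µg/L.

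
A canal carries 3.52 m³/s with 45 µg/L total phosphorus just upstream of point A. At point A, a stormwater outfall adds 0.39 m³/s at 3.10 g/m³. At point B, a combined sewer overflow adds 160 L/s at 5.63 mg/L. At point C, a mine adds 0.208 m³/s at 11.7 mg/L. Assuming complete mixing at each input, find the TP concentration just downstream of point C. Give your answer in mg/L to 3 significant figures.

45 µg/L = 0.045 mg/L.
After input A: C = (3.52·0.045 + 0.39·3.1) / 3.91 = 0.3497 mg/L.
160 L/s = 0.16 m³/s.
After input B: C = (3.91·0.3497 + 0.16·5.63) / 4.07 = 0.5573 mg/L.
After input C: C = (4.07·0.5573 + 0.208·11.7) / 4.278 = 1.099 mg/L.

1.10 mg/L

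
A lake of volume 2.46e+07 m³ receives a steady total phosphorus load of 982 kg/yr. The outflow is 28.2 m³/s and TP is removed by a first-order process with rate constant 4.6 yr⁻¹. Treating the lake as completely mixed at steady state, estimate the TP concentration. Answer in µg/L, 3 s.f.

Outflow Q = 28.2 m³/s × 3.156e+07 s/yr = 8.899e+08 m³/yr.
Steady-state CSTR mass balance: W = Q·C + k·V·C, so C = W/(Q + kV).
Q + kV = 8.899e+08 + 4.6·2.46e+07 = 1.003e+09 m³/yr.
C = 982/1.003e+09 = 9.79e-07 kg/m³ = 0.000979 mg/L = 0.979 µg/L.

0.979 µg/L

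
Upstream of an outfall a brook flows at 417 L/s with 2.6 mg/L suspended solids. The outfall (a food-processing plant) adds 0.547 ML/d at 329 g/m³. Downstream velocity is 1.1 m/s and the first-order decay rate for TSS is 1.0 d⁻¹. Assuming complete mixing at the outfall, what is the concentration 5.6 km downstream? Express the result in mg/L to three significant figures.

7.05 mg/L

0.547 ML/d = 0.006331 m³/s.
417 L/s = 0.417 m³/s.
After complete mixing, C₀ = (0.006331·329 + 0.417·2.6) / 0.4233 = 7.481 mg/L.
Travel time t = 5600 m / 1.1 m/s = 5091 s = 0.05892 d.
C = 7.481·exp(−1.0·0.05892) = 7.481·0.9428 = 7.053 mg/L.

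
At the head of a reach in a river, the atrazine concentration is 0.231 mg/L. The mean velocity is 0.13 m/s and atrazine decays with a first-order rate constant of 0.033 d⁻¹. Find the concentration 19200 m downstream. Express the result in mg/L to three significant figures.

Travel time t = 19200 m / 0.13 m/s = 1.92e+04/0.13 = 1.477e+05 s = 1.709 d.
First-order decay: C = 0.231·exp(−0.033·1.709) = 0.231·0.9452 = 0.2183 mg/L.

0.218 mg/L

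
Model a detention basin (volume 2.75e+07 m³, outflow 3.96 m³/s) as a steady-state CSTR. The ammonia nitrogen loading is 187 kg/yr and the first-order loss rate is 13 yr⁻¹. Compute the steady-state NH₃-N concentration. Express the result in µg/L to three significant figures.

0.388 µg/L

Outflow Q = 3.96 m³/s × 3.156e+07 s/yr = 1.25e+08 m³/yr.
Steady-state CSTR mass balance: W = Q·C + k·V·C, so C = W/(Q + kV).
Q + kV = 1.25e+08 + 13·2.75e+07 = 4.825e+08 m³/yr.
C = 187/4.825e+08 = 3.876e-07 kg/m³ = 0.0003876 mg/L = 0.3876 µg/L.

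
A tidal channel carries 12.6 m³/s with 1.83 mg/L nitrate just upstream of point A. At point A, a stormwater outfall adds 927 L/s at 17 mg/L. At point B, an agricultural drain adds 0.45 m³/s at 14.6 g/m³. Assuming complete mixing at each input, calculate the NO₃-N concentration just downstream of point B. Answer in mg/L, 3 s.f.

927 L/s = 0.927 m³/s.
After input A: C = (12.6·1.83 + 0.927·17) / 13.53 = 2.87 mg/L.
After input B: C = (13.53·2.87 + 0.45·14.6) / 13.98 = 3.247 mg/L.

3.25 mg/L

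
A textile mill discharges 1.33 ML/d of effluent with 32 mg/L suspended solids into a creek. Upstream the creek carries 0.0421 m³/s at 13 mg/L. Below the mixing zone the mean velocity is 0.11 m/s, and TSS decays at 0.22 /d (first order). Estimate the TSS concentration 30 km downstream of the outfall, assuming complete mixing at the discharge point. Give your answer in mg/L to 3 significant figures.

1.33 ML/d = 0.01539 m³/s.
After complete mixing, C₀ = (0.01539·32 + 0.0421·13) / 0.05749 = 18.09 mg/L.
Travel time t = 3e+04 m / 0.11 m/s = 2.727e+05 s = 3.157 d.
C = 18.09·exp(−0.22·3.157) = 18.09·0.4994 = 9.032 mg/L.

9.03 mg/L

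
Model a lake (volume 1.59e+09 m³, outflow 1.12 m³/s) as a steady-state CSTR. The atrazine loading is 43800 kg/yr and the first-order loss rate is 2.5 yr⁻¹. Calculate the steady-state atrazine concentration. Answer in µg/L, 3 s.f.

Outflow Q = 1.12 m³/s × 3.156e+07 s/yr = 3.534e+07 m³/yr.
Steady-state CSTR mass balance: W = Q·C + k·V·C, so C = W/(Q + kV).
Q + kV = 3.534e+07 + 2.5·1.59e+09 = 4.01e+09 m³/yr.
C = 43800/4.01e+09 = 1.092e-05 kg/m³ = 0.01092 mg/L = 10.92 µg/L.

10.9 µg/L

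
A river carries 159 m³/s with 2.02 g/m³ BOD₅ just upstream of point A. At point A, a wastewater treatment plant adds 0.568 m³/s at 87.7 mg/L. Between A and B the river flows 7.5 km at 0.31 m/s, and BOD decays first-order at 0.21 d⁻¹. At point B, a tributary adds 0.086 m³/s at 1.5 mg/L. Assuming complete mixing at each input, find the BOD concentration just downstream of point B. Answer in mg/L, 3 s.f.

After input A: C = (159·2.02 + 0.568·87.7) / 159.6 = 2.325 mg/L.
Over the 7.5 km reach to input B (t = 2.419e+04 s = 0.28 d), decay gives C = 2.325·exp(−0.21·0.28) = 2.192 mg/L.
After input B: C = (159.6·2.192 + 0.086·1.5) / 159.7 = 2.192 mg/L.

2.19 mg/L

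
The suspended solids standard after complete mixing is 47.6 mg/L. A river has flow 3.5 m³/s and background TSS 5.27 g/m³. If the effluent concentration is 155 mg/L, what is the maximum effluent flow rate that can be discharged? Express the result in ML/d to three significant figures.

Mass balance at complete mixing: C_std·(Q_w + Q_r) = Q_w·C_e + Q_r·C_b.
Rearranging, Q_w = Q_r·(C_std − C_b)/(C_e − C_std) = 3.5·(47.6 − 5.27) / (155 − 47.6) = 1.379 m³/s.
= 119.2 ML/d.

119 ML/d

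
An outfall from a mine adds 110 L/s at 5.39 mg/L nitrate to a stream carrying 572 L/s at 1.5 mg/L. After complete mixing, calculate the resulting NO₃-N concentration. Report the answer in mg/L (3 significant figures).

2.13 mg/L

110 L/s = 0.11 m³/s.
572 L/s = 0.572 m³/s.
Conservation of mass across the mixing zone: C = (0.11·5.39 + 0.572·1.5) / (0.11 + 0.572) = 1.451/0.682 = 2.127 mg/L.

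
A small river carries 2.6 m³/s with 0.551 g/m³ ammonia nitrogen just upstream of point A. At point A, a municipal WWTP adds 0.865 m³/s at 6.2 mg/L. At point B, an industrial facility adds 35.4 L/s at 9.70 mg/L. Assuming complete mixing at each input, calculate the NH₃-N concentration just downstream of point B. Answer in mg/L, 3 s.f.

After input A: C = (2.6·0.551 + 0.865·6.2) / 3.465 = 1.961 mg/L.
35.4 L/s = 0.0354 m³/s.
After input B: C = (3.465·1.961 + 0.0354·9.7) / 3.5 = 2.039 mg/L.

2.04 mg/L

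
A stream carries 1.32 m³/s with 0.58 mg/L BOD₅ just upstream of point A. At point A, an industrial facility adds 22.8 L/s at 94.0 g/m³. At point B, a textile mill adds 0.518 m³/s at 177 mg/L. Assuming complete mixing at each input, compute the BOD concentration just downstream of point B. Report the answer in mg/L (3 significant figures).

22.8 L/s = 0.0228 m³/s.
After input A: C = (1.32·0.58 + 0.0228·94) / 1.343 = 2.166 mg/L.
After input B: C = (1.343·2.166 + 0.518·177) / 1.861 = 50.84 mg/L.

50.8 mg/L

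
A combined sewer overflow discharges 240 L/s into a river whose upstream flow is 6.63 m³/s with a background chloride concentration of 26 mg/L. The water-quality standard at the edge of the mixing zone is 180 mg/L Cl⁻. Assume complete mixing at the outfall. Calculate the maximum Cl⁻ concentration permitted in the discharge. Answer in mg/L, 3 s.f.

4430 mg/L

240 L/s = 0.24 m³/s.
Mass balance: 180·6.87 = 0.24·Cₑ + 6.63·26.
Cₑ = (1237 − 172.4) / 0.24 = 4434 mg/L.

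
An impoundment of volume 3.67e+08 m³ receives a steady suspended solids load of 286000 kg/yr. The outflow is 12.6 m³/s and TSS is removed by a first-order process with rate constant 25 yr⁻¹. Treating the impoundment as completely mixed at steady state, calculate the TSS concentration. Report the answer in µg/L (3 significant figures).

Outflow Q = 12.6 m³/s × 3.156e+07 s/yr = 3.976e+08 m³/yr.
Steady-state CSTR mass balance: W = Q·C + k·V·C, so C = W/(Q + kV).
Q + kV = 3.976e+08 + 25·3.67e+08 = 9.573e+09 m³/yr.
C = 286000/9.573e+09 = 2.988e-05 kg/m³ = 0.02988 mg/L = 29.88 µg/L.

29.9 µg/L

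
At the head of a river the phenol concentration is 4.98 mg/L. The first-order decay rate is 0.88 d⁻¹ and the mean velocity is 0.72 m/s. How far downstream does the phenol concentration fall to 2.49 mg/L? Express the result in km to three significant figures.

From C = C₀·e^(−kt), t = ln(C₀/C)/k = ln(4.98/2.49)/0.88 = 0.6931/0.88 = 0.7877 d.
Distance = v·t = 0.72 m/s × 6.805e+04 s = 4.9e+04 m = 49 km.

49.0 km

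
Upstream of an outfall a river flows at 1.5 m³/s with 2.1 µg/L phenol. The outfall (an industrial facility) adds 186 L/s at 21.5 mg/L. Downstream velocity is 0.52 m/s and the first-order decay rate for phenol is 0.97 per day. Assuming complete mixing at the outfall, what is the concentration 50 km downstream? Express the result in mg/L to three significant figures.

186 L/s = 0.186 m³/s.
2.1 µg/L = 0.0021 mg/L.
After complete mixing, C₀ = (0.186·21.5 + 1.5·0.0021) / 1.686 = 2.374 mg/L.
Travel time t = 5e+04 m / 0.52 m/s = 9.615e+04 s = 1.113 d.
C = 2.374·exp(−0.97·1.113) = 2.374·0.3398 = 0.8065 mg/L.

0.807 mg/L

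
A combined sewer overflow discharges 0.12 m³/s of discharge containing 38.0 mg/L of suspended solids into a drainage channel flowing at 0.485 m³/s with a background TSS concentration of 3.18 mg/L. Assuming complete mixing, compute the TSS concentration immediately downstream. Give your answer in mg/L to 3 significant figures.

10.1 mg/L

By mass balance at complete mixing, C = (0.12·38 + 0.485·3.18) / (0.12 + 0.485) = 6.102/0.605 = 10.09 mg/L.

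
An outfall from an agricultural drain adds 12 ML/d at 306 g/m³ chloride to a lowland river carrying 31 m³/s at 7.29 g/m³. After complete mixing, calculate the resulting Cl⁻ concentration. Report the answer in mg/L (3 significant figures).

12 ML/d = 0.1389 m³/s.
Conservation of mass across the mixing zone: C = (0.1389·306 + 31·7.29) / (0.1389 + 31) = 268.5/31.14 = 8.622 mg/L.

8.62 mg/L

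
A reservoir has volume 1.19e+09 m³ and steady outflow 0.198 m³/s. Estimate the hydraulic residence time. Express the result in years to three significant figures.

190 yr

Q = 0.198 m³/s × 3.156e+07 s/yr = 6.248e+06 m³/yr.
Hydraulic residence time τ = V/Q = 1.19e+09/6.248e+06 = 190.4 yr.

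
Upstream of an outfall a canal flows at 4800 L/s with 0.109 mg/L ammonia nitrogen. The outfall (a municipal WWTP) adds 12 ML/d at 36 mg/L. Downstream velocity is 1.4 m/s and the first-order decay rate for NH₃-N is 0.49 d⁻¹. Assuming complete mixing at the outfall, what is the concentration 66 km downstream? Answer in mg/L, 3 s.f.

0.856 mg/L

12 ML/d = 0.1389 m³/s.
4800 L/s = 4.8 m³/s.
After complete mixing, C₀ = (0.1389·36 + 4.8·0.109) / 4.939 = 1.118 mg/L.
Travel time t = 6.6e+04 m / 1.4 m/s = 4.714e+04 s = 0.5456 d.
C = 1.118·exp(−0.49·0.5456) = 1.118·0.7654 = 0.8559 mg/L.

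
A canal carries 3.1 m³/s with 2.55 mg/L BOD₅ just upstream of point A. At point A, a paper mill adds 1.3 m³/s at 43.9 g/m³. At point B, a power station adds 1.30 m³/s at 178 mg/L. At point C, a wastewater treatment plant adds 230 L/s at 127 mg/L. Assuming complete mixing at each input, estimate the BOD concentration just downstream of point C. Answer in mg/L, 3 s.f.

54.9 mg/L

After input A: C = (3.1·2.55 + 1.3·43.9) / 4.4 = 14.77 mg/L.
After input B: C = (4.4·14.77 + 1.3·178) / 5.7 = 52 mg/L.
230 L/s = 0.23 m³/s.
After input C: C = (5.7·52 + 0.23·127) / 5.93 = 54.9 mg/L.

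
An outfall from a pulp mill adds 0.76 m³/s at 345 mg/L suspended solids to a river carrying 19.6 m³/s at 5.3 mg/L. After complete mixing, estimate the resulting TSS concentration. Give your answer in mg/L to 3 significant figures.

Conservation of mass across the mixing zone: C = (0.76·345 + 19.6·5.3) / (0.76 + 19.6) = 366.1/20.36 = 17.98 mg/L.

18.0 mg/L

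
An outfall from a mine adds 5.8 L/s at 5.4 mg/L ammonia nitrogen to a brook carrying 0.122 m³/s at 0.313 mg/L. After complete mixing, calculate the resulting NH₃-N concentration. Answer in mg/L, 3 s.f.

0.544 mg/L

5.8 L/s = 0.0058 m³/s.
By mass balance at complete mixing, C = (0.0058·5.4 + 0.122·0.313) / (0.0058 + 0.122) = 0.06951/0.1278 = 0.5439 mg/L.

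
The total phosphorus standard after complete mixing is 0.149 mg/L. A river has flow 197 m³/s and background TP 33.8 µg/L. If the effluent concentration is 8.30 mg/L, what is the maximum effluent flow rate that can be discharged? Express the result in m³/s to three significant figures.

2.78 m³/s

33.8 µg/L = 0.0338 mg/L.
Mass balance at complete mixing: C_std·(Q_w + Q_r) = Q_w·C_e + Q_r·C_b.
Rearranging, Q_w = Q_r·(C_std − C_b)/(C_e − C_std) = 197·(0.149 − 0.0338) / (8.3 − 0.149) = 2.784 m³/s.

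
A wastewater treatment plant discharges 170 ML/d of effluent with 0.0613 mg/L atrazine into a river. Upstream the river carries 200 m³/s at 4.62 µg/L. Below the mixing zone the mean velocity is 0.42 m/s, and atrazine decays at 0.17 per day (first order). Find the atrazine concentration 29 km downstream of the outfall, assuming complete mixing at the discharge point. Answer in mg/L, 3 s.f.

170 ML/d = 1.968 m³/s.
4.62 µg/L = 0.00462 mg/L.
After complete mixing, C₀ = (1.968·0.0613 + 200·0.00462) / 202 = 0.005172 mg/L.
Travel time t = 2.9e+04 m / 0.42 m/s = 6.905e+04 s = 0.7992 d.
C = 0.005172·exp(−0.17·0.7992) = 0.005172·0.873 = 0.004515 mg/L.

0.00452 mg/L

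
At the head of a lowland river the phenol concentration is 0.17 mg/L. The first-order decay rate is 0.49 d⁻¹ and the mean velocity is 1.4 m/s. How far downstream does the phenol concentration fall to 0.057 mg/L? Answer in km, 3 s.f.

From C = C₀·e^(−kt), t = ln(C₀/C)/k = ln(0.17/0.057)/0.49 = 1.093/0.49 = 2.23 d.
Distance = v·t = 1.4 m/s × 1.927e+05 s = 2.698e+05 m = 269.8 km.

270 km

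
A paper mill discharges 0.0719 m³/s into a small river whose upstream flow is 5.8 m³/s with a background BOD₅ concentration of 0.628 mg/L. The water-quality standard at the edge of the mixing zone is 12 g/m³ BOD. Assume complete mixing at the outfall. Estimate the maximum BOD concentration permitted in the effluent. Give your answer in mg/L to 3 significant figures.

Mass balance: 12·5.872 = 0.0719·Cₑ + 5.8·0.628.
Cₑ = (70.46 − 3.642) / 0.0719 = 929.4 mg/L.

929 mg/L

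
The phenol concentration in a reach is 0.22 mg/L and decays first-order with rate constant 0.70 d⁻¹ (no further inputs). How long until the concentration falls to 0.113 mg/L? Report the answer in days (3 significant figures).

0.952 d

t = ln(C₀/C)/k = ln(0.22/0.113)/0.70 = 0.6662/0.70 = 0.9518 d.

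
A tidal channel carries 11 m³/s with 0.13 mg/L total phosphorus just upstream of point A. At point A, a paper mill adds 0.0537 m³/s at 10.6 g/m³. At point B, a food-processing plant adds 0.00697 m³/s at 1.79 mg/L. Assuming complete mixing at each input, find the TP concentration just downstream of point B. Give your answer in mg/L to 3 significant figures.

After input A: C = (11·0.13 + 0.0537·10.6) / 11.05 = 0.1809 mg/L.
After input B: C = (11.05·0.1809 + 0.00697·1.79) / 11.06 = 0.1819 mg/L.

0.182 mg/L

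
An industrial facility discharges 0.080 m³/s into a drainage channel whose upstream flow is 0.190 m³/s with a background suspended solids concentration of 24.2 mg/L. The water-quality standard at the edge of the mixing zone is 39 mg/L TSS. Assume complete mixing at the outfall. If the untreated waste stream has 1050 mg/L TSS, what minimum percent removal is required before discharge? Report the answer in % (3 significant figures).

92.9 %

Mass balance: 39·0.27 = 0.08·Cₑ + 0.19·24.2.
Cₑ = (10.53 − 4.598) / 0.08 = 74.15 mg/L.
Required removal = 1 − 74.15/1050 = 92.94 %.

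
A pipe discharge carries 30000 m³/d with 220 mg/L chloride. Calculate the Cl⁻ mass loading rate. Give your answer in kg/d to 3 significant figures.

6600 kg/d

30000 m³/d = 0.3472 m³/s.
Mass flux = Q·C = 0.3472 m³/s × 220 g/m³ = 76.39 g/s.
= 76.39 g/s × 86.4 = 6600 kg/d.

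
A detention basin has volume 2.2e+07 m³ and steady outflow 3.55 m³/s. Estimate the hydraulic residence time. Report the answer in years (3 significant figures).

Q = 3.55 m³/s × 3.156e+07 s/yr = 1.12e+08 m³/yr.
Hydraulic residence time τ = V/Q = 2.2e+07/1.12e+08 = 0.1964 yr.

0.196 yr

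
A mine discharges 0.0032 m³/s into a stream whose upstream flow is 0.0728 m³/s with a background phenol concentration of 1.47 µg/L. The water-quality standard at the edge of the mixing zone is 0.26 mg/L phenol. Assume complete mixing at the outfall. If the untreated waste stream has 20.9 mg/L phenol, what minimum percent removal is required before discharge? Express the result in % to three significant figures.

1.47 µg/L = 0.00147 mg/L.
Mass balance: 0.26·0.076 = 0.0032·Cₑ + 0.0728·0.00147.
Cₑ = (0.01976 − 0.000107) / 0.0032 = 6.142 mg/L.
Required removal = 1 − 6.142/20.9 = 70.61 %.

70.6 %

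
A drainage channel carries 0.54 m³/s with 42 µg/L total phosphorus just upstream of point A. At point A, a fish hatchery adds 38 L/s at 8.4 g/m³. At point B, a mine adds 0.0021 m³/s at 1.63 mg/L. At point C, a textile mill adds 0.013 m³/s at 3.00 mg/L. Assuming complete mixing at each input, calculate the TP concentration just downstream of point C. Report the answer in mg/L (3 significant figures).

0.648 mg/L

42 µg/L = 0.042 mg/L.
38 L/s = 0.038 m³/s.
After input A: C = (0.54·0.042 + 0.038·8.4) / 0.578 = 0.5915 mg/L.
After input B: C = (0.578·0.5915 + 0.0021·1.63) / 0.5801 = 0.5952 mg/L.
After input C: C = (0.5801·0.5952 + 0.013·3) / 0.5931 = 0.648 mg/L.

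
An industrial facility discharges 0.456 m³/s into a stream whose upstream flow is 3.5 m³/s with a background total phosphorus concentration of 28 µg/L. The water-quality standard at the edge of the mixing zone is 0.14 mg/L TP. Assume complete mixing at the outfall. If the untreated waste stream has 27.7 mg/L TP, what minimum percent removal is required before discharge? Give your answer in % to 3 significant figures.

96.4 %

28 µg/L = 0.028 mg/L.
Mass balance: 0.14·3.956 = 0.456·Cₑ + 3.5·0.028.
Cₑ = (0.5538 − 0.098) / 0.456 = 0.9996 mg/L.
Required removal = 1 − 0.9996/27.7 = 96.39 %.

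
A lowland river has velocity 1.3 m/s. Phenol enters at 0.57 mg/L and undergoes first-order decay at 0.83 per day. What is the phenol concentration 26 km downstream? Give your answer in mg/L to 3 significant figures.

0.470 mg/L

Travel time t = 26 km / 1.3 m/s = 2.6e+04/1.3 = 2e+04 s = 0.2315 d.
First-order decay: C = 0.57·exp(−0.83·0.2315) = 0.57·0.8252 = 0.4704 mg/L.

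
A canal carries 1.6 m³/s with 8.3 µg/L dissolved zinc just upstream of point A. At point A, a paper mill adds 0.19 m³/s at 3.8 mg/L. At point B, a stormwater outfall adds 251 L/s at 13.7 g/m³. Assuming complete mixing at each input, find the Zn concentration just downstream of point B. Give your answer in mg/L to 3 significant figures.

2.05 mg/L

8.3 µg/L = 0.0083 mg/L.
After input A: C = (1.6·0.0083 + 0.19·3.8) / 1.79 = 0.4108 mg/L.
251 L/s = 0.251 m³/s.
After input B: C = (1.79·0.4108 + 0.251·13.7) / 2.041 = 2.045 mg/L.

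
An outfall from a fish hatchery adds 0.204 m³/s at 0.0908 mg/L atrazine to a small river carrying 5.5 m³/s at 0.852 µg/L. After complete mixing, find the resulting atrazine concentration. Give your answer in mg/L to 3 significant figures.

0.00407 mg/L

0.852 µg/L = 0.000852 mg/L.
By mass balance at complete mixing, C = (0.204·0.0908 + 5.5·0.000852) / (0.204 + 5.5) = 0.02321/5.704 = 0.004069 mg/L.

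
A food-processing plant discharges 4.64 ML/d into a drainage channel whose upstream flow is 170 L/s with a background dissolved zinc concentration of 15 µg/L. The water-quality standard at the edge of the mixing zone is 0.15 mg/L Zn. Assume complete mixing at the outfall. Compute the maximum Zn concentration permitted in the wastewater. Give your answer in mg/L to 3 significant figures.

4.64 ML/d = 0.0537 m³/s.
170 L/s = 0.17 m³/s.
15 µg/L = 0.015 mg/L.
Mass balance: 0.15·0.2237 = 0.0537·Cₑ + 0.17·0.015.
Cₑ = (0.03356 − 0.00255) / 0.0537 = 0.5773 mg/L.

0.577 mg/L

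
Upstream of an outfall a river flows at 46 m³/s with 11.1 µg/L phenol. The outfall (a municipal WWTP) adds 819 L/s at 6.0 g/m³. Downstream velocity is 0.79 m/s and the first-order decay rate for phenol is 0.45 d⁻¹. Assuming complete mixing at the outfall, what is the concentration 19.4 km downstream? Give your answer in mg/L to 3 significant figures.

819 L/s = 0.819 m³/s.
11.1 µg/L = 0.0111 mg/L.
After complete mixing, C₀ = (0.819·6 + 46·0.0111) / 46.82 = 0.1159 mg/L.
Travel time t = 1.94e+04 m / 0.79 m/s = 2.456e+04 s = 0.2842 d.
C = 0.1159·exp(−0.45·0.2842) = 0.1159·0.8799 = 0.102 mg/L.

0.102 mg/L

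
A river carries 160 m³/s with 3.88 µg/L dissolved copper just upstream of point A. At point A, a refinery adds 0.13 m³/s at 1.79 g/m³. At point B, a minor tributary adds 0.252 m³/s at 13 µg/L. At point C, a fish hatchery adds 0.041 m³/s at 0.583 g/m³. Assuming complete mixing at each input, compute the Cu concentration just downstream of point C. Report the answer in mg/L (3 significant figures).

3.88 µg/L = 0.00388 mg/L.
After input A: C = (160·0.00388 + 0.13·1.79) / 160.1 = 0.00533 mg/L.
13 µg/L = 0.013 mg/L.
After input B: C = (160.1·0.00533 + 0.252·0.013) / 160.4 = 0.005342 mg/L.
After input C: C = (160.4·0.005342 + 0.041·0.583) / 160.4 = 0.00549 mg/L.

0.00549 mg/L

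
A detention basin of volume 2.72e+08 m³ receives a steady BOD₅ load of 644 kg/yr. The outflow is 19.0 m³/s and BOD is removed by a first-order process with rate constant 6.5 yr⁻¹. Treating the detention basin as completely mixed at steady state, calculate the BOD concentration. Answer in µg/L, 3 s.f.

0.272 µg/L

Outflow Q = 19.0 m³/s × 3.156e+07 s/yr = 5.996e+08 m³/yr.
Steady-state CSTR mass balance: W = Q·C + k·V·C, so C = W/(Q + kV).
Q + kV = 5.996e+08 + 6.5·2.72e+08 = 2.368e+09 m³/yr.
C = 644/2.368e+09 = 2.72e-07 kg/m³ = 0.000272 mg/L = 0.272 µg/L.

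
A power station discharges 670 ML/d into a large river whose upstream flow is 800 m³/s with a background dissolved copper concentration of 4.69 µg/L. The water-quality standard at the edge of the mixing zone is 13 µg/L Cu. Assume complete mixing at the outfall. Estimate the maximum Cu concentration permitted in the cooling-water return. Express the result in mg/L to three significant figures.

670 ML/d = 7.755 m³/s.
4.69 µg/L = 0.00469 mg/L.
13 µg/L = 0.013 mg/L.
Mass balance: 0.013·807.8 = 7.755·Cₑ + 800·0.00469.
Cₑ = (10.5 − 3.752) / 7.755 = 0.8703 mg/L.

0.870 mg/L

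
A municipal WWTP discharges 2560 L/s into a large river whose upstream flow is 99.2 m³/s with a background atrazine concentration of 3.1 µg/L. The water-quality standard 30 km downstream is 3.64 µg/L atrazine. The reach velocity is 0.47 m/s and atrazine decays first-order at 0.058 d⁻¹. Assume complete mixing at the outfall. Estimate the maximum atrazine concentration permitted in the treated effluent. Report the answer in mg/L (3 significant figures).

0.0309 mg/L

2560 L/s = 2.56 m³/s.
3.1 µg/L = 0.0031 mg/L.
3.64 µg/L = 0.00364 mg/L.
Travel time to the compliance point: t = 3e+04/0.47 = 6.383e+04 s = 0.7388 d; decay factor exp(−0.058·0.7388) = 0.9581.
So the concentration just after mixing may be at most 0.00364/0.9581 = 0.003799 mg/L.
Mass balance: 0.003799·101.8 = 2.56·Cₑ + 99.2·0.0031.
Cₑ = (0.3866 − 0.3075) / 2.56 = 0.0309 mg/L.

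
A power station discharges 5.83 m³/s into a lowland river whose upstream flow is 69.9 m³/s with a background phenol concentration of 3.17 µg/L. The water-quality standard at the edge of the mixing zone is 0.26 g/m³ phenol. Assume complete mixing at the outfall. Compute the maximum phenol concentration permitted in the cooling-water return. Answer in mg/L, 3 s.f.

3.34 mg/L

3.17 µg/L = 0.00317 mg/L.
Mass balance: 0.26·75.73 = 5.83·Cₑ + 69.9·0.00317.
Cₑ = (19.69 − 0.2216) / 5.83 = 3.339 mg/L.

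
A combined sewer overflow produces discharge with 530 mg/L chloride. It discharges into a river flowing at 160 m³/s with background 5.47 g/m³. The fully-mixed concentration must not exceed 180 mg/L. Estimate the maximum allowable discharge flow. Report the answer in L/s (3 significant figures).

79800 L/s

Mass balance at complete mixing: C_std·(Q_w + Q_r) = Q_w·C_e + Q_r·C_b.
Rearranging, Q_w = Q_r·(C_std − C_b)/(C_e − C_std) = 160·(180 − 5.47) / (530 − 180) = 79.79 m³/s.
= 7.979e+04 L/s.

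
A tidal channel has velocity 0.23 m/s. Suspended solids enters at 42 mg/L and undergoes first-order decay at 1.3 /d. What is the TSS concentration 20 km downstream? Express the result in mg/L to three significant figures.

Travel time t = 20 km / 0.23 m/s = 2e+04/0.23 = 8.696e+04 s = 1.006 d.
First-order decay: C = 42·exp(−1.3·1.006) = 42·0.2703 = 11.35 mg/L.

11.4 mg/L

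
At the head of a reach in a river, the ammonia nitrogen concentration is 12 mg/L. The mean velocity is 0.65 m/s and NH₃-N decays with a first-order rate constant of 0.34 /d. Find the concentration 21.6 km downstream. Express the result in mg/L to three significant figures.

10.5 mg/L

Travel time t = 21.6 km / 0.65 m/s = 2.16e+04/0.65 = 3.323e+04 s = 0.3846 d.
First-order decay: C = 12·exp(−0.34·0.3846) = 12·0.8774 = 10.53 mg/L.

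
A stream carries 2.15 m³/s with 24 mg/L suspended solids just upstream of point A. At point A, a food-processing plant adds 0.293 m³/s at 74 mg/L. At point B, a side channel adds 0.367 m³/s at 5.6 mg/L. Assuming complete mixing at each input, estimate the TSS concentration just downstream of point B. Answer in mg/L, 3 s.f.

26.8 mg/L

After input A: C = (2.15·24 + 0.293·74) / 2.443 = 30 mg/L.
After input B: C = (2.443·30 + 0.367·5.6) / 2.81 = 26.81 mg/L.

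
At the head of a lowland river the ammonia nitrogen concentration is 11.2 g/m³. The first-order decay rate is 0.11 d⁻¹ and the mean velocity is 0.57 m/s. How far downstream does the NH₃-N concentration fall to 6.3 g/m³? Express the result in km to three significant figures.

From C = C₀·e^(−kt), t = ln(C₀/C)/k = ln(11.2/6.3)/0.11 = 0.5754/0.11 = 5.231 d.
Distance = v·t = 0.57 m/s × 4.519e+05 s = 2.576e+05 m = 257.6 km.

258 km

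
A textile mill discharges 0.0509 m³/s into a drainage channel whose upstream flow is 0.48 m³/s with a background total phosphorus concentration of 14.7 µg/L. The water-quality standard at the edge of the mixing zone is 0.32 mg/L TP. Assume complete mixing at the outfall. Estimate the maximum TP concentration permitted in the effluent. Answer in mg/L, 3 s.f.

14.7 µg/L = 0.0147 mg/L.
Mass balance: 0.32·0.5309 = 0.0509·Cₑ + 0.48·0.0147.
Cₑ = (0.1699 − 0.007056) / 0.0509 = 3.199 mg/L.

3.20 mg/L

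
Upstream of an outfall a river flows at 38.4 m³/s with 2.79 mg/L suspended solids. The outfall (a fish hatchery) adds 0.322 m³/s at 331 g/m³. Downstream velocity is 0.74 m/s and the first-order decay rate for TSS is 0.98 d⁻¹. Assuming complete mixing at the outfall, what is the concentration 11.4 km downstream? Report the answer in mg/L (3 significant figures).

4.63 mg/L

After complete mixing, C₀ = (0.322·331 + 38.4·2.79) / 38.72 = 5.519 mg/L.
Travel time t = 1.14e+04 m / 0.74 m/s = 1.541e+04 s = 0.1783 d.
C = 5.519·exp(−0.98·0.1783) = 5.519·0.8397 = 4.634 mg/L.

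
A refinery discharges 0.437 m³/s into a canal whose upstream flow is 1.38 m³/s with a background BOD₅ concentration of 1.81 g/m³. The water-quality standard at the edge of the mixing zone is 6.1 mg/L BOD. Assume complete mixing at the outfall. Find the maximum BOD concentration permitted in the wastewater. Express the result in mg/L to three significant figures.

Mass balance: 6.1·1.817 = 0.437·Cₑ + 1.38·1.81.
Cₑ = (11.08 − 2.498) / 0.437 = 19.65 mg/L.

19.6 mg/L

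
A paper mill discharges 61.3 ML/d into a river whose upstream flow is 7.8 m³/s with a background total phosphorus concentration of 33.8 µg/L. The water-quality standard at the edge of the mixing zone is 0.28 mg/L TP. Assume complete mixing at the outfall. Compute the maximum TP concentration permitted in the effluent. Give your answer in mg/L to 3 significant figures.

61.3 ML/d = 0.7095 m³/s.
33.8 µg/L = 0.0338 mg/L.
Mass balance: 0.28·8.509 = 0.7095·Cₑ + 7.8·0.0338.
Cₑ = (2.383 − 0.2636) / 0.7095 = 2.987 mg/L.

2.99 mg/L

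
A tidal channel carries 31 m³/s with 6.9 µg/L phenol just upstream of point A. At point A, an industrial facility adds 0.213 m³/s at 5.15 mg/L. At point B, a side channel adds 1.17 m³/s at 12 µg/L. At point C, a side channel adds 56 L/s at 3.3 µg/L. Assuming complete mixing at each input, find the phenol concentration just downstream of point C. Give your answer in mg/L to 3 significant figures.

6.9 µg/L = 0.0069 mg/L.
After input A: C = (31·0.0069 + 0.213·5.15) / 31.21 = 0.042 mg/L.
12 µg/L = 0.012 mg/L.
After input B: C = (31.21·0.042 + 1.17·0.012) / 32.38 = 0.04091 mg/L.
56 L/s = 0.056 m³/s.
3.3 µg/L = 0.0033 mg/L.
After input C: C = (32.38·0.04091 + 0.056·0.0033) / 32.44 = 0.04085 mg/L.

0.0408 mg/L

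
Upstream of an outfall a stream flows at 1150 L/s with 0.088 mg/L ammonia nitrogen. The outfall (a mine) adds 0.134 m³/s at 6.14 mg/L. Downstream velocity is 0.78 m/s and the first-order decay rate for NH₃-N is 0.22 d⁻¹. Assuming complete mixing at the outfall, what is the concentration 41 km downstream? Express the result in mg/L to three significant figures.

0.629 mg/L

1150 L/s = 1.15 m³/s.
After complete mixing, C₀ = (0.134·6.14 + 1.15·0.088) / 1.284 = 0.7196 mg/L.
Travel time t = 4.1e+04 m / 0.78 m/s = 5.256e+04 s = 0.6084 d.
C = 0.7196·exp(−0.22·0.6084) = 0.7196·0.8747 = 0.6294 mg/L.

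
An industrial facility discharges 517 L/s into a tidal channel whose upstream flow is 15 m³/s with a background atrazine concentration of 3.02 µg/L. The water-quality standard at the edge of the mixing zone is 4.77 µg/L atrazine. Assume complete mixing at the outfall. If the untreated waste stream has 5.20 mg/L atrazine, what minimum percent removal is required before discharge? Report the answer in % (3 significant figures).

517 L/s = 0.517 m³/s.
3.02 µg/L = 0.00302 mg/L.
4.77 µg/L = 0.00477 mg/L.
Mass balance: 0.00477·15.52 = 0.517·Cₑ + 15·0.00302.
Cₑ = (0.07402 − 0.0453) / 0.517 = 0.05554 mg/L.
Required removal = 1 − 0.05554/5.20 = 98.93 %.

98.9 %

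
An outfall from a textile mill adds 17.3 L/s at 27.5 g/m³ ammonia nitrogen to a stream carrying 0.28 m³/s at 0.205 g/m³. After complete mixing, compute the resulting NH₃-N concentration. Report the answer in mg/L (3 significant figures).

17.3 L/s = 0.0173 m³/s.
By mass balance at complete mixing, C = (0.0173·27.5 + 0.28·0.205) / (0.0173 + 0.28) = 0.5332/0.2973 = 1.793 mg/L.

1.79 mg/L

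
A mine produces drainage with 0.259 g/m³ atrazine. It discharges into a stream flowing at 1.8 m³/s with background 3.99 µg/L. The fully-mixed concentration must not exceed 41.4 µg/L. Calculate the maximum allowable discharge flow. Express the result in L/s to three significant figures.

3.99 µg/L = 0.00399 mg/L.
41.4 µg/L = 0.0414 mg/L.
Mass balance at complete mixing: C_std·(Q_w + Q_r) = Q_w·C_e + Q_r·C_b.
Rearranging, Q_w = Q_r·(C_std − C_b)/(C_e − C_std) = 1.8·(0.0414 − 0.00399) / (0.259 − 0.0414) = 0.3095 m³/s.
= 309.5 L/s.

309 L/s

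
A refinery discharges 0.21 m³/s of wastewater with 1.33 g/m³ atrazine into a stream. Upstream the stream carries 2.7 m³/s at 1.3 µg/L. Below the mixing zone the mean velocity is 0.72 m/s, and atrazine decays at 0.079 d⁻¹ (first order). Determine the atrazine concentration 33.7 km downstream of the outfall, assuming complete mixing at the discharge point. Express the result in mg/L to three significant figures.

1.3 µg/L = 0.0013 mg/L.
After complete mixing, C₀ = (0.21·1.33 + 2.7·0.0013) / 2.91 = 0.09719 mg/L.
Travel time t = 3.37e+04 m / 0.72 m/s = 4.681e+04 s = 0.5417 d.
C = 0.09719·exp(−0.079·0.5417) = 0.09719·0.9581 = 0.09311 mg/L.

0.0931 mg/L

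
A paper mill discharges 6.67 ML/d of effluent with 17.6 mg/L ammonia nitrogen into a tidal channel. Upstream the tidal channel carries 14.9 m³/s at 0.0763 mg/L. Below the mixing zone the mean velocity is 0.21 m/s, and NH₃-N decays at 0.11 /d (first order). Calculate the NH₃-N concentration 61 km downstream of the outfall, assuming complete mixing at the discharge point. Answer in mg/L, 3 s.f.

0.115 mg/L

6.67 ML/d = 0.0772 m³/s.
After complete mixing, C₀ = (0.0772·17.6 + 14.9·0.0763) / 14.98 = 0.1666 mg/L.
Travel time t = 6.1e+04 m / 0.21 m/s = 2.905e+05 s = 3.362 d.
C = 0.1666·exp(−0.11·3.362) = 0.1666·0.6909 = 0.1151 mg/L.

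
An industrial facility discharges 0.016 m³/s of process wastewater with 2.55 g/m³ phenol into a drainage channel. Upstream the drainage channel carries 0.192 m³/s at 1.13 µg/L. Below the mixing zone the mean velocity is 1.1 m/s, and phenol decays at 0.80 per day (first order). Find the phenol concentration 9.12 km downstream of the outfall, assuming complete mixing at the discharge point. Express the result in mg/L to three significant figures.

1.13 µg/L = 0.00113 mg/L.
After complete mixing, C₀ = (0.016·2.55 + 0.192·0.00113) / 0.208 = 0.1972 mg/L.
Travel time t = 9120 m / 1.1 m/s = 8291 s = 0.09596 d.
C = 0.1972·exp(−0.80·0.09596) = 0.1972·0.9261 = 0.1826 mg/L.

0.183 mg/L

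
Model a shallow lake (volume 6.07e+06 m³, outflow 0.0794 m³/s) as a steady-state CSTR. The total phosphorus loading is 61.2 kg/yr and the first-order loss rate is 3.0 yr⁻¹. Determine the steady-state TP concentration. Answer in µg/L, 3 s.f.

2.95 µg/L

Outflow Q = 0.0794 m³/s × 3.156e+07 s/yr = 2.506e+06 m³/yr.
Steady-state CSTR mass balance: W = Q·C + k·V·C, so C = W/(Q + kV).
Q + kV = 2.506e+06 + 3.0·6.07e+06 = 2.072e+07 m³/yr.
C = 61.2/2.072e+07 = 2.954e-06 kg/m³ = 0.002954 mg/L = 2.954 µg/L.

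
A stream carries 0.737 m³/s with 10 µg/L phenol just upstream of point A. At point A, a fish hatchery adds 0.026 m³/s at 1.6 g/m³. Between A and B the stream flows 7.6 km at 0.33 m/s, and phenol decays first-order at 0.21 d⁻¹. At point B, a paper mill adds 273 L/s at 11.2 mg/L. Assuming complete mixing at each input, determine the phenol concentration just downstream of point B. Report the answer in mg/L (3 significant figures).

10 µg/L = 0.01 mg/L.
After input A: C = (0.737·0.01 + 0.026·1.6) / 0.763 = 0.06418 mg/L.
Over the 7.6 km reach to input B (t = 2.303e+04 s = 0.2666 d), decay gives C = 0.06418·exp(−0.21·0.2666) = 0.06069 mg/L.
273 L/s = 0.273 m³/s.
After input B: C = (0.763·0.06069 + 0.273·11.2) / 1.036 = 2.996 mg/L.

3.00 mg/L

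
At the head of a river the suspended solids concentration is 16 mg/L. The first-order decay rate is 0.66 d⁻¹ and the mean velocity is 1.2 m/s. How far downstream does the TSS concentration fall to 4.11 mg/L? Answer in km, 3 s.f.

From C = C₀·e^(−kt), t = ln(C₀/C)/k = ln(16/4.11)/0.66 = 1.359/0.66 = 2.059 d.
Distance = v·t = 1.2 m/s × 1.779e+05 s = 2.135e+05 m = 213.5 km.

214 km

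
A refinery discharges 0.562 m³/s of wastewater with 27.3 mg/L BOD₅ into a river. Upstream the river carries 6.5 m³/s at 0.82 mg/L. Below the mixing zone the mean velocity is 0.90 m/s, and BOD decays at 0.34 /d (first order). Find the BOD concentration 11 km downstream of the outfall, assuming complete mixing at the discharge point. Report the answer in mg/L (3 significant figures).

After complete mixing, C₀ = (0.562·27.3 + 6.5·0.82) / 7.062 = 2.927 mg/L.
Travel time t = 1.1e+04 m / 0.90 m/s = 1.222e+04 s = 0.1415 d.
C = 2.927·exp(−0.34·0.1415) = 2.927·0.953 = 2.79 mg/L.

2.79 mg/L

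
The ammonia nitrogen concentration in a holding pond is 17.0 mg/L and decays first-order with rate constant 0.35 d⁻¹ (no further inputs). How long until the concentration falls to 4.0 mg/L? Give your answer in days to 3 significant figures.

t = ln(C₀/C)/k = ln(17.0/4.0)/0.35 = 1.447/0.35 = 4.134 d.

4.13 d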